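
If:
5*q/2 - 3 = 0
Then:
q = 6/5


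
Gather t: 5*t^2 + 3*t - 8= 5*t^2 + 3*t - 8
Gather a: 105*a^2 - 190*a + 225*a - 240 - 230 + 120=105*a^2 + 35*a - 350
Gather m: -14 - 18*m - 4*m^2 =-4*m^2 - 18*m - 14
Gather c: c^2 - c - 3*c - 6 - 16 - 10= c^2 - 4*c - 32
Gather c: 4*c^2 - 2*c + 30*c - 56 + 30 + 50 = 4*c^2 + 28*c + 24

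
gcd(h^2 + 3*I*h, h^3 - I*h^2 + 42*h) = h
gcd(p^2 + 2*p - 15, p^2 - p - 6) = p - 3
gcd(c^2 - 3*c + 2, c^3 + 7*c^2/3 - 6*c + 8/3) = c - 1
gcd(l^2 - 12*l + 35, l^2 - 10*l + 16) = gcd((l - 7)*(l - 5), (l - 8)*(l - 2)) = 1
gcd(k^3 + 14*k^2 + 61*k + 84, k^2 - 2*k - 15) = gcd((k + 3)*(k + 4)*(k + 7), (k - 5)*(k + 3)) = k + 3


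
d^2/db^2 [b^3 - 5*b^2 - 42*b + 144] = 6*b - 10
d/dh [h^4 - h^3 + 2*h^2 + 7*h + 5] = 4*h^3 - 3*h^2 + 4*h + 7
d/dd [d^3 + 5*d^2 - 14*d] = 3*d^2 + 10*d - 14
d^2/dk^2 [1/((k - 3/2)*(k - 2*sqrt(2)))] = 4*(4*(k - 2*sqrt(2))^2 + 2*(k - 2*sqrt(2))*(2*k - 3) + (2*k - 3)^2)/((k - 2*sqrt(2))^3*(2*k - 3)^3)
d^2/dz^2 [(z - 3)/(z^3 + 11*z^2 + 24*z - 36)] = 2*(3*z^3 - 21*z^2 - 23*z - 57)/(z^7 + 21*z^6 + 147*z^5 + 287*z^4 - 672*z^3 - 1512*z^2 + 3024*z - 1296)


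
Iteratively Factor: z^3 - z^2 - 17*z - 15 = (z + 1)*(z^2 - 2*z - 15) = (z - 5)*(z + 1)*(z + 3)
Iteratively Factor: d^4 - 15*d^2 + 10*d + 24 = (d - 3)*(d^3 + 3*d^2 - 6*d - 8) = (d - 3)*(d + 4)*(d^2 - d - 2) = (d - 3)*(d - 2)*(d + 4)*(d + 1)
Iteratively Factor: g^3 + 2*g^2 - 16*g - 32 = (g - 4)*(g^2 + 6*g + 8) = (g - 4)*(g + 4)*(g + 2)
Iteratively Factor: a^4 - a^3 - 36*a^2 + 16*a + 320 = (a + 4)*(a^3 - 5*a^2 - 16*a + 80) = (a - 4)*(a + 4)*(a^2 - a - 20) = (a - 4)*(a + 4)^2*(a - 5)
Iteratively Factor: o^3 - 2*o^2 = (o)*(o^2 - 2*o) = o^2*(o - 2)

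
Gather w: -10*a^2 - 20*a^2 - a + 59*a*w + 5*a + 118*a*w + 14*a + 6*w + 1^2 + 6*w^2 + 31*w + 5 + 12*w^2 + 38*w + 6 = -30*a^2 + 18*a + 18*w^2 + w*(177*a + 75) + 12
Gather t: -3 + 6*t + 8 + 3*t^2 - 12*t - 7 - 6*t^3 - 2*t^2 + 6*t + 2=-6*t^3 + t^2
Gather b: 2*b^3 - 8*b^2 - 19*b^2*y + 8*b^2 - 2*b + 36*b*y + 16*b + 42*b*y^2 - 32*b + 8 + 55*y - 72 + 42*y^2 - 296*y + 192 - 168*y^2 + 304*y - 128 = 2*b^3 - 19*b^2*y + b*(42*y^2 + 36*y - 18) - 126*y^2 + 63*y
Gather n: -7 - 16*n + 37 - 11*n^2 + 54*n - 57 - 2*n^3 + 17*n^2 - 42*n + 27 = -2*n^3 + 6*n^2 - 4*n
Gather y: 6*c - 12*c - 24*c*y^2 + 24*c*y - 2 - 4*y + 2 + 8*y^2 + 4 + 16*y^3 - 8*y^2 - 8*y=-24*c*y^2 - 6*c + 16*y^3 + y*(24*c - 12) + 4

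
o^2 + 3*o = o*(o + 3)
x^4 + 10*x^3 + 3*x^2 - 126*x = x*(x - 3)*(x + 6)*(x + 7)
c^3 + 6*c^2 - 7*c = c*(c - 1)*(c + 7)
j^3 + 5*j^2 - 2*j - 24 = (j - 2)*(j + 3)*(j + 4)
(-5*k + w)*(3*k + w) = -15*k^2 - 2*k*w + w^2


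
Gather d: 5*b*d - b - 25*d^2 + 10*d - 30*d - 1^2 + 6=-b - 25*d^2 + d*(5*b - 20) + 5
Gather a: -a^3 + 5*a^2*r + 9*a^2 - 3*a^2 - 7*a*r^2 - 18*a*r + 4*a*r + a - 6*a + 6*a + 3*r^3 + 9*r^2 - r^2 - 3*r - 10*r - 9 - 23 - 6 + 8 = -a^3 + a^2*(5*r + 6) + a*(-7*r^2 - 14*r + 1) + 3*r^3 + 8*r^2 - 13*r - 30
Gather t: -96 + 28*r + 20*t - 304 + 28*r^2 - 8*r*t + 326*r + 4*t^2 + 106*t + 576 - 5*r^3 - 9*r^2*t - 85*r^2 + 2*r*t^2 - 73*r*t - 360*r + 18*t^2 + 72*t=-5*r^3 - 57*r^2 - 6*r + t^2*(2*r + 22) + t*(-9*r^2 - 81*r + 198) + 176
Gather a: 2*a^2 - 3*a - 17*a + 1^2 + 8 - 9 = 2*a^2 - 20*a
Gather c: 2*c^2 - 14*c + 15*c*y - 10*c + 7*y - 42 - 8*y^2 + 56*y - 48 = 2*c^2 + c*(15*y - 24) - 8*y^2 + 63*y - 90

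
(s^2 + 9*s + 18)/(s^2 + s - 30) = (s + 3)/(s - 5)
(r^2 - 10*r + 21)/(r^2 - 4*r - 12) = (-r^2 + 10*r - 21)/(-r^2 + 4*r + 12)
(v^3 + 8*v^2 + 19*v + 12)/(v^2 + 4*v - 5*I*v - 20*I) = (v^2 + 4*v + 3)/(v - 5*I)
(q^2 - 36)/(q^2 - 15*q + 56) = (q^2 - 36)/(q^2 - 15*q + 56)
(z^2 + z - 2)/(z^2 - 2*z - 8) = (z - 1)/(z - 4)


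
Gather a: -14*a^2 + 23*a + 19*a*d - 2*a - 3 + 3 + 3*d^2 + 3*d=-14*a^2 + a*(19*d + 21) + 3*d^2 + 3*d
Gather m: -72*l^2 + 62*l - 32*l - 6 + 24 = -72*l^2 + 30*l + 18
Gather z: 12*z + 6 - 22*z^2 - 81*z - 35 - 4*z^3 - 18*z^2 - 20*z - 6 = -4*z^3 - 40*z^2 - 89*z - 35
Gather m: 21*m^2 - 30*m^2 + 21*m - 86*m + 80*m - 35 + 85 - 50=-9*m^2 + 15*m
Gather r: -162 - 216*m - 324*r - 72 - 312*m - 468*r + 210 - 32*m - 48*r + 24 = -560*m - 840*r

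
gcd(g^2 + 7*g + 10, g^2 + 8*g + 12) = g + 2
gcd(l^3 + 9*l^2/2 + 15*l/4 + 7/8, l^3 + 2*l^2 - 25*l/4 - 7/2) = l^2 + 4*l + 7/4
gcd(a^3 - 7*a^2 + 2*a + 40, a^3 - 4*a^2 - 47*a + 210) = a - 5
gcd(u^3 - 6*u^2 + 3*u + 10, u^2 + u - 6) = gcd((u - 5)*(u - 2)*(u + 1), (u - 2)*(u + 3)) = u - 2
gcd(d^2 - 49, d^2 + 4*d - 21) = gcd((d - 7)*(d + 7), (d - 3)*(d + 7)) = d + 7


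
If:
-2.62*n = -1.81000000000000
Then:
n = 0.69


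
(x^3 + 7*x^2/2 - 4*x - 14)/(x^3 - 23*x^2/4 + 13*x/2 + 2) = 2*(2*x^2 + 11*x + 14)/(4*x^2 - 15*x - 4)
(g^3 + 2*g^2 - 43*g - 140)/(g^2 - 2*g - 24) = (g^2 - 2*g - 35)/(g - 6)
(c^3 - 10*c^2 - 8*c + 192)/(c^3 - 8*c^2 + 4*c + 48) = (c^2 - 4*c - 32)/(c^2 - 2*c - 8)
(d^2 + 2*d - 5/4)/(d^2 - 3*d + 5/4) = (2*d + 5)/(2*d - 5)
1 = 1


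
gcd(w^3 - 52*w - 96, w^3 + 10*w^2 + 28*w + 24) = w^2 + 8*w + 12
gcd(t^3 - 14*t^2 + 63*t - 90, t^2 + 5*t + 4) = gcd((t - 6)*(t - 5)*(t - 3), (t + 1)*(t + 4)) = 1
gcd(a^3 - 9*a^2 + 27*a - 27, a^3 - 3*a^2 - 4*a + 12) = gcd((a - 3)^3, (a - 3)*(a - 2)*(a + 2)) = a - 3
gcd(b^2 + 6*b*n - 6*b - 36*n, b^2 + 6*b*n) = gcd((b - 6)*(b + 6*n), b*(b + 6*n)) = b + 6*n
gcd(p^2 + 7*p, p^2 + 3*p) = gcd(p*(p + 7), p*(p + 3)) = p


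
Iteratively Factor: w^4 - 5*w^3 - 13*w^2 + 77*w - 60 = (w - 5)*(w^3 - 13*w + 12) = (w - 5)*(w - 3)*(w^2 + 3*w - 4) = (w - 5)*(w - 3)*(w - 1)*(w + 4)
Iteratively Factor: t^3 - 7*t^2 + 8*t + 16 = (t - 4)*(t^2 - 3*t - 4) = (t - 4)*(t + 1)*(t - 4)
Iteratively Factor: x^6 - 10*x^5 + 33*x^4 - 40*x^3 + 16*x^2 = (x - 1)*(x^5 - 9*x^4 + 24*x^3 - 16*x^2) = (x - 1)^2*(x^4 - 8*x^3 + 16*x^2) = (x - 4)*(x - 1)^2*(x^3 - 4*x^2) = (x - 4)^2*(x - 1)^2*(x^2) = x*(x - 4)^2*(x - 1)^2*(x)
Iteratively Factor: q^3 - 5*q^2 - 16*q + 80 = (q - 4)*(q^2 - q - 20) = (q - 5)*(q - 4)*(q + 4)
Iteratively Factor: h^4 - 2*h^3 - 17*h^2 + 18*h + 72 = (h + 3)*(h^3 - 5*h^2 - 2*h + 24) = (h + 2)*(h + 3)*(h^2 - 7*h + 12) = (h - 4)*(h + 2)*(h + 3)*(h - 3)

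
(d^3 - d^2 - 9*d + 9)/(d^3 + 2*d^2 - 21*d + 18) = (d + 3)/(d + 6)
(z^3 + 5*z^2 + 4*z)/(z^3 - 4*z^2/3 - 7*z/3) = 3*(z + 4)/(3*z - 7)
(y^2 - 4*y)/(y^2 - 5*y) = (y - 4)/(y - 5)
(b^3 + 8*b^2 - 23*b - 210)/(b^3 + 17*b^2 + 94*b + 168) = (b - 5)/(b + 4)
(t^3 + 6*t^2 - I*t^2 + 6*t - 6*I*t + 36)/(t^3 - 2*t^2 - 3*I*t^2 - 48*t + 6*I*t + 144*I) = (t + 2*I)/(t - 8)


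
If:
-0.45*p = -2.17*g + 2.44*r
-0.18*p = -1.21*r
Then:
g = 2.5184331797235*r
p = 6.72222222222222*r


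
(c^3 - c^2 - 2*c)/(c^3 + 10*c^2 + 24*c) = (c^2 - c - 2)/(c^2 + 10*c + 24)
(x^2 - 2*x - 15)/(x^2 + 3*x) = (x - 5)/x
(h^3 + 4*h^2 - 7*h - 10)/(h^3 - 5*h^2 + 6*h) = (h^2 + 6*h + 5)/(h*(h - 3))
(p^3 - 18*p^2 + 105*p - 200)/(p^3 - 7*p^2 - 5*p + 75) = (p - 8)/(p + 3)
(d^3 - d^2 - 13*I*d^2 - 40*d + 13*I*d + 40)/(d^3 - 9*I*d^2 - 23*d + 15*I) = (d^2 - d*(1 + 8*I) + 8*I)/(d^2 - 4*I*d - 3)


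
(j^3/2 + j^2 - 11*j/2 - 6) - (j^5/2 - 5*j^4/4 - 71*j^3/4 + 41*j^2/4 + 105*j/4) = -j^5/2 + 5*j^4/4 + 73*j^3/4 - 37*j^2/4 - 127*j/4 - 6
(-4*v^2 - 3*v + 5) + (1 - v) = -4*v^2 - 4*v + 6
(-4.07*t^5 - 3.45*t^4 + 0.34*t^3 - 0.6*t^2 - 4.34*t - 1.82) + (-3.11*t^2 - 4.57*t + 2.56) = -4.07*t^5 - 3.45*t^4 + 0.34*t^3 - 3.71*t^2 - 8.91*t + 0.74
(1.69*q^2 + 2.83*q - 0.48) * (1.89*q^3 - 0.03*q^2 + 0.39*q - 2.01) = 3.1941*q^5 + 5.298*q^4 - 0.333*q^3 - 2.2788*q^2 - 5.8755*q + 0.9648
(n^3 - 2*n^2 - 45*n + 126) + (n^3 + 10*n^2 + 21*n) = 2*n^3 + 8*n^2 - 24*n + 126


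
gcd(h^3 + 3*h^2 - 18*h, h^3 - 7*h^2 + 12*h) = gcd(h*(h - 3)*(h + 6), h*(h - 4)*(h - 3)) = h^2 - 3*h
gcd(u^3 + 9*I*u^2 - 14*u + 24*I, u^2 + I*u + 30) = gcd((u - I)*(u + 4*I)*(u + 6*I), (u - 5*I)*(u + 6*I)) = u + 6*I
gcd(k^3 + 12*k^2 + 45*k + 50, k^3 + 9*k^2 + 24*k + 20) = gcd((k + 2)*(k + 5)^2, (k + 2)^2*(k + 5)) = k^2 + 7*k + 10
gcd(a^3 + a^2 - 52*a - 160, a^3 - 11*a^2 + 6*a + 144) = a - 8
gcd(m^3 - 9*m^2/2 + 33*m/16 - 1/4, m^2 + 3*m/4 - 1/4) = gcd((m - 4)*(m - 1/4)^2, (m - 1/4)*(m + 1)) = m - 1/4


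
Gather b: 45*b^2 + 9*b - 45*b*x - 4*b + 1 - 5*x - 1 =45*b^2 + b*(5 - 45*x) - 5*x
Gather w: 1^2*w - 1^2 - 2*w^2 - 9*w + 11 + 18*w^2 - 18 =16*w^2 - 8*w - 8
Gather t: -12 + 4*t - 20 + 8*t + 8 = 12*t - 24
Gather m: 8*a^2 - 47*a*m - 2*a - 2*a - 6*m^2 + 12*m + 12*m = 8*a^2 - 4*a - 6*m^2 + m*(24 - 47*a)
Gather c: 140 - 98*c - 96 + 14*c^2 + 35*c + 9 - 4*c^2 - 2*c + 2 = 10*c^2 - 65*c + 55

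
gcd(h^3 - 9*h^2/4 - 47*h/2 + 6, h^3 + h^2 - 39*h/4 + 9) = h + 4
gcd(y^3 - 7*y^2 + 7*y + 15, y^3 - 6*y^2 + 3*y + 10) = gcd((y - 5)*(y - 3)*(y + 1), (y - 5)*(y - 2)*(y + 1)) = y^2 - 4*y - 5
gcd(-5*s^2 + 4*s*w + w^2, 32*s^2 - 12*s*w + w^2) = 1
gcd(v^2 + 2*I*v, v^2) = v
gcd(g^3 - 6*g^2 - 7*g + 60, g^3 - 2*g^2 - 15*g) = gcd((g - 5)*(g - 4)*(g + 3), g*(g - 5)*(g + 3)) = g^2 - 2*g - 15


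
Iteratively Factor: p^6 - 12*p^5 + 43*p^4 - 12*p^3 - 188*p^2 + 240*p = (p)*(p^5 - 12*p^4 + 43*p^3 - 12*p^2 - 188*p + 240) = p*(p - 3)*(p^4 - 9*p^3 + 16*p^2 + 36*p - 80) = p*(p - 3)*(p + 2)*(p^3 - 11*p^2 + 38*p - 40) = p*(p - 5)*(p - 3)*(p + 2)*(p^2 - 6*p + 8) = p*(p - 5)*(p - 3)*(p - 2)*(p + 2)*(p - 4)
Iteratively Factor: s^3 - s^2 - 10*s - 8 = (s + 1)*(s^2 - 2*s - 8) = (s + 1)*(s + 2)*(s - 4)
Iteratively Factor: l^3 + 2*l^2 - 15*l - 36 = (l - 4)*(l^2 + 6*l + 9) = (l - 4)*(l + 3)*(l + 3)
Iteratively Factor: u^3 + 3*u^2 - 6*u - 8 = (u - 2)*(u^2 + 5*u + 4) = (u - 2)*(u + 4)*(u + 1)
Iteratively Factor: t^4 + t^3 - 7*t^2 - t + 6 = (t - 1)*(t^3 + 2*t^2 - 5*t - 6) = (t - 2)*(t - 1)*(t^2 + 4*t + 3) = (t - 2)*(t - 1)*(t + 1)*(t + 3)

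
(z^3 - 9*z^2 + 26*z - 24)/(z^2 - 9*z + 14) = (z^2 - 7*z + 12)/(z - 7)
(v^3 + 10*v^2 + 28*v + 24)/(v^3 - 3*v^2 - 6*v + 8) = (v^2 + 8*v + 12)/(v^2 - 5*v + 4)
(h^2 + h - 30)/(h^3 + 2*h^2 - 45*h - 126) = (h - 5)/(h^2 - 4*h - 21)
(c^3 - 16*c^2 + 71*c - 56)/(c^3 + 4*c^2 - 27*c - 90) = (c^3 - 16*c^2 + 71*c - 56)/(c^3 + 4*c^2 - 27*c - 90)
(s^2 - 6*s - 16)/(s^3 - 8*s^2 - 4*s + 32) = 1/(s - 2)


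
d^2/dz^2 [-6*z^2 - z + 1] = -12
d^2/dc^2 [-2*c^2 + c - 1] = -4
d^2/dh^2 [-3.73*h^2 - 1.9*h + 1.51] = -7.46000000000000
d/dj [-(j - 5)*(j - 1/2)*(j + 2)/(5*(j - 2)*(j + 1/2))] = (-4*j^4 + 12*j^3 - 43*j^2 + 12*j - 64)/(5*(4*j^4 - 12*j^3 + j^2 + 12*j + 4))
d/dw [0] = 0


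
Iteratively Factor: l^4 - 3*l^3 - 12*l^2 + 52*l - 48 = (l - 2)*(l^3 - l^2 - 14*l + 24) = (l - 3)*(l - 2)*(l^2 + 2*l - 8) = (l - 3)*(l - 2)^2*(l + 4)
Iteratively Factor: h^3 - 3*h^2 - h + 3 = (h - 1)*(h^2 - 2*h - 3) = (h - 3)*(h - 1)*(h + 1)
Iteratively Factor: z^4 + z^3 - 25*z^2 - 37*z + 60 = (z + 4)*(z^3 - 3*z^2 - 13*z + 15) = (z - 1)*(z + 4)*(z^2 - 2*z - 15) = (z - 1)*(z + 3)*(z + 4)*(z - 5)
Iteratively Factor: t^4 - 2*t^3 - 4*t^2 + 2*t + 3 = (t + 1)*(t^3 - 3*t^2 - t + 3) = (t - 1)*(t + 1)*(t^2 - 2*t - 3) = (t - 3)*(t - 1)*(t + 1)*(t + 1)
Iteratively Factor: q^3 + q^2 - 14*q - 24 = (q - 4)*(q^2 + 5*q + 6) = (q - 4)*(q + 3)*(q + 2)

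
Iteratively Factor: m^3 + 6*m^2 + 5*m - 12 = (m + 4)*(m^2 + 2*m - 3) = (m + 3)*(m + 4)*(m - 1)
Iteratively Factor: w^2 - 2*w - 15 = (w + 3)*(w - 5)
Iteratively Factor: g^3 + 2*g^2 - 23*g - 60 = (g + 4)*(g^2 - 2*g - 15) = (g - 5)*(g + 4)*(g + 3)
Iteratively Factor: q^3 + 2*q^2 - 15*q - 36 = (q - 4)*(q^2 + 6*q + 9) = (q - 4)*(q + 3)*(q + 3)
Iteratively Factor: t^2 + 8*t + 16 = (t + 4)*(t + 4)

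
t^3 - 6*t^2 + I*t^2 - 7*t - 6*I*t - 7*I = (t - 7)*(t + 1)*(t + I)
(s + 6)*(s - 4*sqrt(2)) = s^2 - 4*sqrt(2)*s + 6*s - 24*sqrt(2)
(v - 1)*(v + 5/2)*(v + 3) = v^3 + 9*v^2/2 + 2*v - 15/2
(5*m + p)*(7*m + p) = 35*m^2 + 12*m*p + p^2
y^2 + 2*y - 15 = (y - 3)*(y + 5)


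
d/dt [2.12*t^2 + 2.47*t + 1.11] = 4.24*t + 2.47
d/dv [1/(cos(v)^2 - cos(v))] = (-sin(v)/cos(v)^2 + 2*tan(v))/(cos(v) - 1)^2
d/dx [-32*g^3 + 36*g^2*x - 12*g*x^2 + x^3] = 36*g^2 - 24*g*x + 3*x^2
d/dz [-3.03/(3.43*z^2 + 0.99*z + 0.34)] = (20.7858*z + 2.9997)/(3.43*z^2 + 0.99*z + 0.34)^2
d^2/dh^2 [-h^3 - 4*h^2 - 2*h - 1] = -6*h - 8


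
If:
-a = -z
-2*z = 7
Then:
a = -7/2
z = -7/2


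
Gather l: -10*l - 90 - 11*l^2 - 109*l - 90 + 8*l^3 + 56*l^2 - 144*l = 8*l^3 + 45*l^2 - 263*l - 180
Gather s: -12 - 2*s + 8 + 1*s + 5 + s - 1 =0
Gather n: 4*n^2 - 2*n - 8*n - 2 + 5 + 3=4*n^2 - 10*n + 6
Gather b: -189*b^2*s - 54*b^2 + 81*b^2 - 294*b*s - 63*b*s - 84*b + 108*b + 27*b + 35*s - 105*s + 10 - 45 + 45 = b^2*(27 - 189*s) + b*(51 - 357*s) - 70*s + 10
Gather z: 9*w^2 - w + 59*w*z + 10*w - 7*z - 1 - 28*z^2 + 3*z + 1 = 9*w^2 + 9*w - 28*z^2 + z*(59*w - 4)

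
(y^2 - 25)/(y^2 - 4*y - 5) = (y + 5)/(y + 1)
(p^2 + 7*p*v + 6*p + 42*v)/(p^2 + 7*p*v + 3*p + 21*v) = (p + 6)/(p + 3)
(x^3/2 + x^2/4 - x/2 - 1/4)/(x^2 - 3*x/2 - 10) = (-2*x^3 - x^2 + 2*x + 1)/(2*(-2*x^2 + 3*x + 20))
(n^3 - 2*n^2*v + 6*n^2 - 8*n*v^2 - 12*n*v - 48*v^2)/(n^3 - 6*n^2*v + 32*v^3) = (-n - 6)/(-n + 4*v)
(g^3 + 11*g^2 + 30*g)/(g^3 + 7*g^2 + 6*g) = (g + 5)/(g + 1)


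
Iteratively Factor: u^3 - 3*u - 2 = (u - 2)*(u^2 + 2*u + 1) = (u - 2)*(u + 1)*(u + 1)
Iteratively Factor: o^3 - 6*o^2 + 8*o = (o)*(o^2 - 6*o + 8) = o*(o - 2)*(o - 4)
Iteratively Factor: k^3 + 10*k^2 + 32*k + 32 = (k + 4)*(k^2 + 6*k + 8) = (k + 4)^2*(k + 2)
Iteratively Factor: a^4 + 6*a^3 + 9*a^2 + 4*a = (a + 1)*(a^3 + 5*a^2 + 4*a) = (a + 1)*(a + 4)*(a^2 + a) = a*(a + 1)*(a + 4)*(a + 1)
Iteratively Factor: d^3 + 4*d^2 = (d)*(d^2 + 4*d) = d*(d + 4)*(d)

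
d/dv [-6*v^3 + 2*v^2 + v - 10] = -18*v^2 + 4*v + 1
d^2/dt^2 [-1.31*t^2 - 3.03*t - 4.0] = -2.62000000000000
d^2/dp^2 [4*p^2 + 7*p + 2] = 8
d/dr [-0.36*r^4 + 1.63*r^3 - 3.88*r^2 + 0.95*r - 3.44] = -1.44*r^3 + 4.89*r^2 - 7.76*r + 0.95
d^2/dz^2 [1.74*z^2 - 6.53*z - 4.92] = 3.48000000000000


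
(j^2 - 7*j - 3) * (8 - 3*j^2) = -3*j^4 + 21*j^3 + 17*j^2 - 56*j - 24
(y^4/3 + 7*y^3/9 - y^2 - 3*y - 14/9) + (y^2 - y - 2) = y^4/3 + 7*y^3/9 - 4*y - 32/9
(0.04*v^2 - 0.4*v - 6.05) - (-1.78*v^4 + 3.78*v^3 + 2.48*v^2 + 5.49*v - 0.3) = 1.78*v^4 - 3.78*v^3 - 2.44*v^2 - 5.89*v - 5.75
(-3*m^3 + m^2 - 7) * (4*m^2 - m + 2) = -12*m^5 + 7*m^4 - 7*m^3 - 26*m^2 + 7*m - 14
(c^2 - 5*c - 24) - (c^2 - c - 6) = -4*c - 18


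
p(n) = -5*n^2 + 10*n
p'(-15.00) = 160.00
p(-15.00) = -1275.00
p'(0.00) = 10.00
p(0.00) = 0.00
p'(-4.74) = 57.40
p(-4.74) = -159.74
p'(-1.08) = 20.80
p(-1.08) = -16.63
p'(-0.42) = 14.20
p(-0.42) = -5.08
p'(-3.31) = 43.10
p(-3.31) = -87.88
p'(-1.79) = 27.90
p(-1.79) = -33.92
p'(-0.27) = 12.70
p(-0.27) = -3.06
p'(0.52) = 4.80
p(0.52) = 3.85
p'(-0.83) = 18.30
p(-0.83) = -11.74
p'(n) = 10 - 10*n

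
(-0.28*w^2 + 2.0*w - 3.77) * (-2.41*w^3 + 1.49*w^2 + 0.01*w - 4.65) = 0.6748*w^5 - 5.2372*w^4 + 12.0629*w^3 - 4.2953*w^2 - 9.3377*w + 17.5305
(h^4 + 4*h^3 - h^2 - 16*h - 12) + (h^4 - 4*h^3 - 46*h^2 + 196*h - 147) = 2*h^4 - 47*h^2 + 180*h - 159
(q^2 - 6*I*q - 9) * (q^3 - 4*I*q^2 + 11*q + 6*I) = q^5 - 10*I*q^4 - 22*q^3 - 24*I*q^2 - 63*q - 54*I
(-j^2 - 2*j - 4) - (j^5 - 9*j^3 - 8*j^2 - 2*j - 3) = -j^5 + 9*j^3 + 7*j^2 - 1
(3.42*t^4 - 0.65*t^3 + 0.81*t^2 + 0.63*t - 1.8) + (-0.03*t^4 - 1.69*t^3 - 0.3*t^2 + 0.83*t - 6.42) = 3.39*t^4 - 2.34*t^3 + 0.51*t^2 + 1.46*t - 8.22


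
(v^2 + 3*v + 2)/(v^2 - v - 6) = (v + 1)/(v - 3)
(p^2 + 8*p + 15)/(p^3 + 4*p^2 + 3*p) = (p + 5)/(p*(p + 1))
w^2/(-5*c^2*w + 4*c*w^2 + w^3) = w/(-5*c^2 + 4*c*w + w^2)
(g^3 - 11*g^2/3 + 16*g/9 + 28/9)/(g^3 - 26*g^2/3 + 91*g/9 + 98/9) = (g - 2)/(g - 7)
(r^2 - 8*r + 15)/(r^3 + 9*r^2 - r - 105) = (r - 5)/(r^2 + 12*r + 35)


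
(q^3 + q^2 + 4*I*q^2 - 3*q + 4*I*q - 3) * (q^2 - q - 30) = q^5 + 4*I*q^4 - 34*q^3 - 30*q^2 - 124*I*q^2 + 93*q - 120*I*q + 90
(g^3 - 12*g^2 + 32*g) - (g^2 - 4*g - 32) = g^3 - 13*g^2 + 36*g + 32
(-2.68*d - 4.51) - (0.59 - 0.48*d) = -2.2*d - 5.1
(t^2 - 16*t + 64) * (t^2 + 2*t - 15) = t^4 - 14*t^3 + 17*t^2 + 368*t - 960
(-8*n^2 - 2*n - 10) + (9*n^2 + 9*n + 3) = n^2 + 7*n - 7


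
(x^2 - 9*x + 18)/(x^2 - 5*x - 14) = (-x^2 + 9*x - 18)/(-x^2 + 5*x + 14)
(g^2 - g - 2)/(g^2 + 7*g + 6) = (g - 2)/(g + 6)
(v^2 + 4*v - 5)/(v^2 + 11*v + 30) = (v - 1)/(v + 6)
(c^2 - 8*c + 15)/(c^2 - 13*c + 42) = (c^2 - 8*c + 15)/(c^2 - 13*c + 42)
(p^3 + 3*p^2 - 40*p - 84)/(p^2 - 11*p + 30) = (p^2 + 9*p + 14)/(p - 5)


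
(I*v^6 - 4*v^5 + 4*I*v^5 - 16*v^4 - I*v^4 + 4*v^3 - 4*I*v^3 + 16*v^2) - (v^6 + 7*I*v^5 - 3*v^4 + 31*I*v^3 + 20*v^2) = -v^6 + I*v^6 - 4*v^5 - 3*I*v^5 - 13*v^4 - I*v^4 + 4*v^3 - 35*I*v^3 - 4*v^2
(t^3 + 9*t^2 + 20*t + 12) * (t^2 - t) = t^5 + 8*t^4 + 11*t^3 - 8*t^2 - 12*t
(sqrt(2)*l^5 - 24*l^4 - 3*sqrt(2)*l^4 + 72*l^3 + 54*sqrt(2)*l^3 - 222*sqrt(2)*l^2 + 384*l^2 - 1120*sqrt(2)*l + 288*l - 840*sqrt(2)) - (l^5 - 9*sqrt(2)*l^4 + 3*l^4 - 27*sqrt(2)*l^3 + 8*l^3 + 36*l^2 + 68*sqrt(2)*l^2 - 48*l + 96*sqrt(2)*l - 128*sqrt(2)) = -l^5 + sqrt(2)*l^5 - 27*l^4 + 6*sqrt(2)*l^4 + 64*l^3 + 81*sqrt(2)*l^3 - 290*sqrt(2)*l^2 + 348*l^2 - 1216*sqrt(2)*l + 336*l - 712*sqrt(2)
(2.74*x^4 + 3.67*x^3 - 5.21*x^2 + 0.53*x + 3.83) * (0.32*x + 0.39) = 0.8768*x^5 + 2.243*x^4 - 0.2359*x^3 - 1.8623*x^2 + 1.4323*x + 1.4937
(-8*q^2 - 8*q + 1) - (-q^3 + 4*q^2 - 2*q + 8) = q^3 - 12*q^2 - 6*q - 7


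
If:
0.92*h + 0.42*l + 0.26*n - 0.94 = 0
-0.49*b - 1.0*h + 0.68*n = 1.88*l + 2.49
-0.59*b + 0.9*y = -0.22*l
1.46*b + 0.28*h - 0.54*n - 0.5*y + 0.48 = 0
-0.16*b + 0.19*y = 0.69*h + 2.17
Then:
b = 5.50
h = -3.65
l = 3.26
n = 11.26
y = 2.81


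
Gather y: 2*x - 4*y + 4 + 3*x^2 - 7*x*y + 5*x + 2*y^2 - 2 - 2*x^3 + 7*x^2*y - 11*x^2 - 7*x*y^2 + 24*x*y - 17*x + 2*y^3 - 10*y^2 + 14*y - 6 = -2*x^3 - 8*x^2 - 10*x + 2*y^3 + y^2*(-7*x - 8) + y*(7*x^2 + 17*x + 10) - 4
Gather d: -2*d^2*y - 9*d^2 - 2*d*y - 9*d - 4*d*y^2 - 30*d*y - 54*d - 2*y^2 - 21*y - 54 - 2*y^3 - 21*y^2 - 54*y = d^2*(-2*y - 9) + d*(-4*y^2 - 32*y - 63) - 2*y^3 - 23*y^2 - 75*y - 54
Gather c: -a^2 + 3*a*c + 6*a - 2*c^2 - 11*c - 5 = -a^2 + 6*a - 2*c^2 + c*(3*a - 11) - 5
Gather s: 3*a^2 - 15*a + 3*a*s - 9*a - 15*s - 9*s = 3*a^2 - 24*a + s*(3*a - 24)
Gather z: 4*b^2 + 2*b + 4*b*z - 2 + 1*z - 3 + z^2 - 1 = 4*b^2 + 2*b + z^2 + z*(4*b + 1) - 6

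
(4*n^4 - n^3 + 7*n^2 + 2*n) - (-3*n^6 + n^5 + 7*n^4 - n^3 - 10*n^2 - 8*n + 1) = 3*n^6 - n^5 - 3*n^4 + 17*n^2 + 10*n - 1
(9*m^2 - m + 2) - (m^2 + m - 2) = 8*m^2 - 2*m + 4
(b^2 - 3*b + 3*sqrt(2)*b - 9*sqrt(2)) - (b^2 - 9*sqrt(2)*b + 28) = -3*b + 12*sqrt(2)*b - 28 - 9*sqrt(2)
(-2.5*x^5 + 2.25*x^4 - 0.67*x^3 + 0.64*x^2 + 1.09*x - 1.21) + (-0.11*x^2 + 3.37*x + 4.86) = -2.5*x^5 + 2.25*x^4 - 0.67*x^3 + 0.53*x^2 + 4.46*x + 3.65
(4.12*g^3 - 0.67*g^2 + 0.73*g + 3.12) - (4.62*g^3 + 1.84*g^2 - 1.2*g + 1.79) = -0.5*g^3 - 2.51*g^2 + 1.93*g + 1.33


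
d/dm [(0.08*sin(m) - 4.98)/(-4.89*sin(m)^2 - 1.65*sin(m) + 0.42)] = (0.3912*sin(m)^2 - 48.7044*sin(m) - 8.1834)*cos(m)/(23.9121*sin(m)^4 + 16.137*sin(m)^3 - 1.3851*sin(m)^2 - 1.386*sin(m) + 0.1764)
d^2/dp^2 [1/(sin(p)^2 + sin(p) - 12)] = (-4*sin(p)^4 - 3*sin(p)^3 - 43*sin(p)^2 - 6*sin(p) + 26)/(sin(p)^2 + sin(p) - 12)^3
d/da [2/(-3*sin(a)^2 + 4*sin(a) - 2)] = 4*(3*sin(a) - 2)*cos(a)/(3*sin(a)^2 - 4*sin(a) + 2)^2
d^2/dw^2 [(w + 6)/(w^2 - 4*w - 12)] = 2*((-3*w - 2)*(-w^2 + 4*w + 12) - 4*(w - 2)^2*(w + 6))/(-w^2 + 4*w + 12)^3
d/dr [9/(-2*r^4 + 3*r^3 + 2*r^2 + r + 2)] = 9*(8*r^3 - 9*r^2 - 4*r - 1)/(-2*r^4 + 3*r^3 + 2*r^2 + r + 2)^2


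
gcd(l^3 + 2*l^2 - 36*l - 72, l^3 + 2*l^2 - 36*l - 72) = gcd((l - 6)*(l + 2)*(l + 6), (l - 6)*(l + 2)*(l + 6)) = l^3 + 2*l^2 - 36*l - 72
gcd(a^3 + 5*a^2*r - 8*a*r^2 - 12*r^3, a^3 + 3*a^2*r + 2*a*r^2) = a + r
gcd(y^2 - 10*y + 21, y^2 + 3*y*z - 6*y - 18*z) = 1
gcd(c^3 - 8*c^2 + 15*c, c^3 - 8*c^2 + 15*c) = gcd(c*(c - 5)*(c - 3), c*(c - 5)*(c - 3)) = c^3 - 8*c^2 + 15*c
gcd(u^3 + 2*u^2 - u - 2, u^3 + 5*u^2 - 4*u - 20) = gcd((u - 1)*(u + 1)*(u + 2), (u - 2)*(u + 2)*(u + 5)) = u + 2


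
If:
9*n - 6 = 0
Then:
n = 2/3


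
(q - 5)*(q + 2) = q^2 - 3*q - 10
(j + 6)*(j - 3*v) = j^2 - 3*j*v + 6*j - 18*v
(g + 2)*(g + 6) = g^2 + 8*g + 12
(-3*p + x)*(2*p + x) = -6*p^2 - p*x + x^2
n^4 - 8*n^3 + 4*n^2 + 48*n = n*(n - 6)*(n - 4)*(n + 2)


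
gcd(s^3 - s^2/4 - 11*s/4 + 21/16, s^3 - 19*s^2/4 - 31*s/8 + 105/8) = s^2 + s/4 - 21/8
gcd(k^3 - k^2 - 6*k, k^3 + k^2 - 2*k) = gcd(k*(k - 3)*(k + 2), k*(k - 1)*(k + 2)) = k^2 + 2*k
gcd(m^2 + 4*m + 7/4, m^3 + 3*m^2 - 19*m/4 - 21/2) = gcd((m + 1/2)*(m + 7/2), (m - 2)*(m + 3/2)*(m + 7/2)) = m + 7/2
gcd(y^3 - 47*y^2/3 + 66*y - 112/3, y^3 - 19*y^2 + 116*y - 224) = y^2 - 15*y + 56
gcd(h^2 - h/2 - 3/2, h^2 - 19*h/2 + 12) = h - 3/2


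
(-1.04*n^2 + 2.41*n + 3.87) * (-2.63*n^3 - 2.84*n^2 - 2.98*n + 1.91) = 2.7352*n^5 - 3.3847*n^4 - 13.9233*n^3 - 20.159*n^2 - 6.9295*n + 7.3917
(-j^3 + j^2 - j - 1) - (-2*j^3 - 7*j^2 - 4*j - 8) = j^3 + 8*j^2 + 3*j + 7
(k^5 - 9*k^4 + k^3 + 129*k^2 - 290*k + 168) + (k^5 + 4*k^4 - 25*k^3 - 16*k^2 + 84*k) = 2*k^5 - 5*k^4 - 24*k^3 + 113*k^2 - 206*k + 168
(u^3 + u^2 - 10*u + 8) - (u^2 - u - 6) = u^3 - 9*u + 14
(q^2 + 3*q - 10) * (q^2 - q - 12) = q^4 + 2*q^3 - 25*q^2 - 26*q + 120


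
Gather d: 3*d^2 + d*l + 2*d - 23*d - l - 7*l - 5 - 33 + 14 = 3*d^2 + d*(l - 21) - 8*l - 24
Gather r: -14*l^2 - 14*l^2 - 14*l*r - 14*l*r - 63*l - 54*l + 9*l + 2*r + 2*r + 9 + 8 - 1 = -28*l^2 - 108*l + r*(4 - 28*l) + 16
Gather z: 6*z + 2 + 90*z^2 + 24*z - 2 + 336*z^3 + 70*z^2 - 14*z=336*z^3 + 160*z^2 + 16*z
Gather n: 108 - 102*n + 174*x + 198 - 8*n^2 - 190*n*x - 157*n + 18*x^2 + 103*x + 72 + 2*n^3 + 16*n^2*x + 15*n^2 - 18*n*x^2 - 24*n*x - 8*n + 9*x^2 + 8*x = 2*n^3 + n^2*(16*x + 7) + n*(-18*x^2 - 214*x - 267) + 27*x^2 + 285*x + 378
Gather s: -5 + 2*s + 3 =2*s - 2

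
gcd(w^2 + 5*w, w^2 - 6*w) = w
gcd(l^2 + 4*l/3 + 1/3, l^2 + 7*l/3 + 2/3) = l + 1/3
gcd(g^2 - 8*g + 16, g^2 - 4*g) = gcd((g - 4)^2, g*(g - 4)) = g - 4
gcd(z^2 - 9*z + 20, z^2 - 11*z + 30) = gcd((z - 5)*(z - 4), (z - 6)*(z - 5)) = z - 5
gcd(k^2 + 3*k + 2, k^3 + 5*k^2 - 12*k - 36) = k + 2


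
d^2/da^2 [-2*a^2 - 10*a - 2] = -4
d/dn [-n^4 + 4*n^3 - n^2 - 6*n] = -4*n^3 + 12*n^2 - 2*n - 6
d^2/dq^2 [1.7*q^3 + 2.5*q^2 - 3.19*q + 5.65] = 10.2*q + 5.0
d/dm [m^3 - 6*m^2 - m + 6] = 3*m^2 - 12*m - 1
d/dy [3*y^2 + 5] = 6*y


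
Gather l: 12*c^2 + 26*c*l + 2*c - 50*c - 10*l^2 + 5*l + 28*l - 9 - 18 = 12*c^2 - 48*c - 10*l^2 + l*(26*c + 33) - 27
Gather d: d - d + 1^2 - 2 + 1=0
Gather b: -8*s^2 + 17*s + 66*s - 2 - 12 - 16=-8*s^2 + 83*s - 30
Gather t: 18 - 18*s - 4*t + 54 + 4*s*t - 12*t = -18*s + t*(4*s - 16) + 72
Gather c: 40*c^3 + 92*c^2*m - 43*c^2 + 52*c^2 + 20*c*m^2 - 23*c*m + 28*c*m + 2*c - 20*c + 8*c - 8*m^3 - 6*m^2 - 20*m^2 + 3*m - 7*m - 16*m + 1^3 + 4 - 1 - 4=40*c^3 + c^2*(92*m + 9) + c*(20*m^2 + 5*m - 10) - 8*m^3 - 26*m^2 - 20*m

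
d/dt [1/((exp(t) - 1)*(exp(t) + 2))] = (-2*exp(t) - 1)*exp(t)/(exp(4*t) + 2*exp(3*t) - 3*exp(2*t) - 4*exp(t) + 4)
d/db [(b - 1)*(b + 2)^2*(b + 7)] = 4*b^3 + 30*b^2 + 42*b - 4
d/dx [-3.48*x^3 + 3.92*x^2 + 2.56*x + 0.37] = -10.44*x^2 + 7.84*x + 2.56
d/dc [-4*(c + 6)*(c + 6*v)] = -8*c - 24*v - 24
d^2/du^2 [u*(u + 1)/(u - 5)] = 60/(u^3 - 15*u^2 + 75*u - 125)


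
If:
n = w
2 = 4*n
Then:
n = 1/2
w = 1/2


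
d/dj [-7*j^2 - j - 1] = -14*j - 1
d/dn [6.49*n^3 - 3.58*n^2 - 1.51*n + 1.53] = 19.47*n^2 - 7.16*n - 1.51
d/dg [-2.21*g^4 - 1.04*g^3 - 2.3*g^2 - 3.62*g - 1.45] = -8.84*g^3 - 3.12*g^2 - 4.6*g - 3.62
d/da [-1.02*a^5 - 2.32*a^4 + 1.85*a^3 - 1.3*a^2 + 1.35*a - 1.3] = -5.1*a^4 - 9.28*a^3 + 5.55*a^2 - 2.6*a + 1.35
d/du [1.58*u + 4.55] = 1.58000000000000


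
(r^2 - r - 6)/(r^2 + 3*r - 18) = (r + 2)/(r + 6)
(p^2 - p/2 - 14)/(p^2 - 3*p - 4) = (p + 7/2)/(p + 1)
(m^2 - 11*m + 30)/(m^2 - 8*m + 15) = (m - 6)/(m - 3)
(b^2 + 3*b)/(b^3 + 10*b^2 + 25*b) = (b + 3)/(b^2 + 10*b + 25)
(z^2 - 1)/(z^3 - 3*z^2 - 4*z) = (z - 1)/(z*(z - 4))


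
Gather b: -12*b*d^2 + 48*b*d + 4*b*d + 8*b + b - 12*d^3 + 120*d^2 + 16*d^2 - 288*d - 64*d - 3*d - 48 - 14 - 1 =b*(-12*d^2 + 52*d + 9) - 12*d^3 + 136*d^2 - 355*d - 63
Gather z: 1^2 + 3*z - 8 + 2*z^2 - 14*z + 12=2*z^2 - 11*z + 5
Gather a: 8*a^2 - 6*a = 8*a^2 - 6*a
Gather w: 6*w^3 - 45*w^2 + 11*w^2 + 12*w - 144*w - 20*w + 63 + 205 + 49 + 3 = 6*w^3 - 34*w^2 - 152*w + 320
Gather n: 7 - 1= 6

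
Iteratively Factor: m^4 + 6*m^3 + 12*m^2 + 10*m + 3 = (m + 3)*(m^3 + 3*m^2 + 3*m + 1) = (m + 1)*(m + 3)*(m^2 + 2*m + 1) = (m + 1)^2*(m + 3)*(m + 1)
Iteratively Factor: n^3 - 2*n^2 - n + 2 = (n - 2)*(n^2 - 1) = (n - 2)*(n + 1)*(n - 1)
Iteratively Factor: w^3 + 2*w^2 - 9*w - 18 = (w + 3)*(w^2 - w - 6) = (w - 3)*(w + 3)*(w + 2)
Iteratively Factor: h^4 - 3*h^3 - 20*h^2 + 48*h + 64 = (h - 4)*(h^3 + h^2 - 16*h - 16) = (h - 4)*(h + 1)*(h^2 - 16) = (h - 4)^2*(h + 1)*(h + 4)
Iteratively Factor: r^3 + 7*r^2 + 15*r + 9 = (r + 3)*(r^2 + 4*r + 3) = (r + 3)^2*(r + 1)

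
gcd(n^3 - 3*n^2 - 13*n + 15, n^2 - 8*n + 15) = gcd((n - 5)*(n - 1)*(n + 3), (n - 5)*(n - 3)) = n - 5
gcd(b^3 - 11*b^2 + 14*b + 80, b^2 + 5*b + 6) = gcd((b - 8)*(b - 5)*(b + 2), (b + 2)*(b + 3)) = b + 2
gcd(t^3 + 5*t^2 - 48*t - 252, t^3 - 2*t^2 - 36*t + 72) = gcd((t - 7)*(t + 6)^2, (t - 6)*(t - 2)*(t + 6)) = t + 6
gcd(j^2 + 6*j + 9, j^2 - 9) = j + 3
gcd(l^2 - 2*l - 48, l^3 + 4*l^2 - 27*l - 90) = l + 6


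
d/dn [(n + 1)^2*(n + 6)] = (n + 1)*(3*n + 13)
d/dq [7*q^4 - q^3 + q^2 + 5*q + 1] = 28*q^3 - 3*q^2 + 2*q + 5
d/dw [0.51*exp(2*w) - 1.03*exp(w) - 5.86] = (1.02*exp(w) - 1.03)*exp(w)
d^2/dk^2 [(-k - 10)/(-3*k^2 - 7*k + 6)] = 2*((k + 10)*(6*k + 7)^2 - (9*k + 37)*(3*k^2 + 7*k - 6))/(3*k^2 + 7*k - 6)^3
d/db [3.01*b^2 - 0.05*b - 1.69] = 6.02*b - 0.05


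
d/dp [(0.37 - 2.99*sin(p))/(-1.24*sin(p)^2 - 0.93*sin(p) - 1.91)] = (-3.7076*sin(p)^2 + 0.9176*sin(p) + 6.055)*cos(p)/(1.5376*sin(p)^4 + 2.3064*sin(p)^3 + 5.6017*sin(p)^2 + 3.5526*sin(p) + 3.6481)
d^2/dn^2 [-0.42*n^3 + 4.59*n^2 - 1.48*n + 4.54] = 9.18 - 2.52*n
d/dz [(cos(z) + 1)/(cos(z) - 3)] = 4*sin(z)/(cos(z) - 3)^2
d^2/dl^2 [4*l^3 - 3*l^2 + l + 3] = 24*l - 6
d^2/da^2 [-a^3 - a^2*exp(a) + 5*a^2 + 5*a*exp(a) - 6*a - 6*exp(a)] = -a^2*exp(a) + a*exp(a) - 6*a + 2*exp(a) + 10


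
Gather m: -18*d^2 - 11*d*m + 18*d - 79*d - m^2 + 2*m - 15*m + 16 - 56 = -18*d^2 - 61*d - m^2 + m*(-11*d - 13) - 40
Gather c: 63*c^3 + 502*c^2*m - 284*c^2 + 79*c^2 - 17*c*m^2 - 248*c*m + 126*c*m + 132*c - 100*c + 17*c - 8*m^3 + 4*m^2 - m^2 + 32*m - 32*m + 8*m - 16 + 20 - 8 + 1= 63*c^3 + c^2*(502*m - 205) + c*(-17*m^2 - 122*m + 49) - 8*m^3 + 3*m^2 + 8*m - 3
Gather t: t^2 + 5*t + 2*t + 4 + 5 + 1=t^2 + 7*t + 10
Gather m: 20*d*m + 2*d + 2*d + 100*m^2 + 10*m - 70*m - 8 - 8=4*d + 100*m^2 + m*(20*d - 60) - 16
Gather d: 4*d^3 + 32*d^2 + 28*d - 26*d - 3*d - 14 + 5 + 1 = 4*d^3 + 32*d^2 - d - 8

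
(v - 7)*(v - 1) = v^2 - 8*v + 7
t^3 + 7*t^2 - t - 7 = (t - 1)*(t + 1)*(t + 7)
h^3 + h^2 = h^2*(h + 1)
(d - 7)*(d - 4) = d^2 - 11*d + 28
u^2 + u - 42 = (u - 6)*(u + 7)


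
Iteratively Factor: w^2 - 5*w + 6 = (w - 3)*(w - 2)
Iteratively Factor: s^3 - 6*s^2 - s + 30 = (s - 3)*(s^2 - 3*s - 10) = (s - 5)*(s - 3)*(s + 2)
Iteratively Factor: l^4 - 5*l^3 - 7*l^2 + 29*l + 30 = (l - 3)*(l^3 - 2*l^2 - 13*l - 10) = (l - 3)*(l + 1)*(l^2 - 3*l - 10) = (l - 5)*(l - 3)*(l + 1)*(l + 2)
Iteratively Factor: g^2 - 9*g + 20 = (g - 4)*(g - 5)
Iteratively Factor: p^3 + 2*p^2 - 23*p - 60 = (p + 3)*(p^2 - p - 20) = (p - 5)*(p + 3)*(p + 4)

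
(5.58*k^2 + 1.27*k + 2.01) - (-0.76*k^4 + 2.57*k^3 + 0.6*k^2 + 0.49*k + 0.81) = 0.76*k^4 - 2.57*k^3 + 4.98*k^2 + 0.78*k + 1.2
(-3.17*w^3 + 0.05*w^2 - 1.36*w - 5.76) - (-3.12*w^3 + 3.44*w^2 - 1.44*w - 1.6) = -0.0499999999999998*w^3 - 3.39*w^2 + 0.0799999999999998*w - 4.16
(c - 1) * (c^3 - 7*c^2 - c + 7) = c^4 - 8*c^3 + 6*c^2 + 8*c - 7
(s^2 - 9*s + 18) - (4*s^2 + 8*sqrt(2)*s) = -3*s^2 - 8*sqrt(2)*s - 9*s + 18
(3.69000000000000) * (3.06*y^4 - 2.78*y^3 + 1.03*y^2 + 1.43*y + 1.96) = 11.2914*y^4 - 10.2582*y^3 + 3.8007*y^2 + 5.2767*y + 7.2324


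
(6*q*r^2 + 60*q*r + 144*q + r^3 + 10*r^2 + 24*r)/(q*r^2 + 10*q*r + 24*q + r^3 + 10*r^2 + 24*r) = (6*q + r)/(q + r)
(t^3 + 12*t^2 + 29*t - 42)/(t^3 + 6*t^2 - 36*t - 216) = (t^2 + 6*t - 7)/(t^2 - 36)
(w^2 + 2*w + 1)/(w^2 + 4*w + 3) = (w + 1)/(w + 3)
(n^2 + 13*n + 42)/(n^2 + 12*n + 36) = (n + 7)/(n + 6)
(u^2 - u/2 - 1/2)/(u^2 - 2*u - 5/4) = 2*(u - 1)/(2*u - 5)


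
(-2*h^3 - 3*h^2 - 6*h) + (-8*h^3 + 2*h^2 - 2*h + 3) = -10*h^3 - h^2 - 8*h + 3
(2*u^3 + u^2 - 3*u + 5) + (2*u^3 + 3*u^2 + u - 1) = 4*u^3 + 4*u^2 - 2*u + 4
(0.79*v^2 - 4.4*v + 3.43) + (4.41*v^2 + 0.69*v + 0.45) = 5.2*v^2 - 3.71*v + 3.88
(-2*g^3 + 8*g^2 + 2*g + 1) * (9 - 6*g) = 12*g^4 - 66*g^3 + 60*g^2 + 12*g + 9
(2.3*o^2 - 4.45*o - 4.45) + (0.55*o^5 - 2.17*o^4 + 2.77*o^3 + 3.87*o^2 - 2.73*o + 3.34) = 0.55*o^5 - 2.17*o^4 + 2.77*o^3 + 6.17*o^2 - 7.18*o - 1.11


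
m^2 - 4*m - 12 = (m - 6)*(m + 2)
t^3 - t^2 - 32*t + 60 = (t - 5)*(t - 2)*(t + 6)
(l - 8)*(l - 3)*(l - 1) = l^3 - 12*l^2 + 35*l - 24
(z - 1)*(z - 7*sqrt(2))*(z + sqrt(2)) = z^3 - 6*sqrt(2)*z^2 - z^2 - 14*z + 6*sqrt(2)*z + 14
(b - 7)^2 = b^2 - 14*b + 49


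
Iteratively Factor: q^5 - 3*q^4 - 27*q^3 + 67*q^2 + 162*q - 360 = (q + 3)*(q^4 - 6*q^3 - 9*q^2 + 94*q - 120) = (q - 3)*(q + 3)*(q^3 - 3*q^2 - 18*q + 40) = (q - 3)*(q - 2)*(q + 3)*(q^2 - q - 20) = (q - 5)*(q - 3)*(q - 2)*(q + 3)*(q + 4)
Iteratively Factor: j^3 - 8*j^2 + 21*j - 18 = (j - 2)*(j^2 - 6*j + 9) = (j - 3)*(j - 2)*(j - 3)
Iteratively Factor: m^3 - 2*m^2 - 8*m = (m)*(m^2 - 2*m - 8) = m*(m + 2)*(m - 4)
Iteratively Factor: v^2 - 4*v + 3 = (v - 1)*(v - 3)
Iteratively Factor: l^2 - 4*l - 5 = (l - 5)*(l + 1)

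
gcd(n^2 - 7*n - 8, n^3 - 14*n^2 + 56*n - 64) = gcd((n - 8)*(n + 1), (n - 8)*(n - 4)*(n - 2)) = n - 8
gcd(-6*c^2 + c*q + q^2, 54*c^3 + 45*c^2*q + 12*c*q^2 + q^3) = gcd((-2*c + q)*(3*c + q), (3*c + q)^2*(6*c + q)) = 3*c + q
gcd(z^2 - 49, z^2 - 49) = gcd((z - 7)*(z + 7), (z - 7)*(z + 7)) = z^2 - 49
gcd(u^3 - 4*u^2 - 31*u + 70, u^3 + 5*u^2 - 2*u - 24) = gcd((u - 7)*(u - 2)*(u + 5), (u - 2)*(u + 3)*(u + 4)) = u - 2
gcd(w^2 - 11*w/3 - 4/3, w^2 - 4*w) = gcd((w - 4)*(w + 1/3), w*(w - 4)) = w - 4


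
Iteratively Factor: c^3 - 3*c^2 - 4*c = (c)*(c^2 - 3*c - 4) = c*(c + 1)*(c - 4)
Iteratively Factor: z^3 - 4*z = (z)*(z^2 - 4) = z*(z - 2)*(z + 2)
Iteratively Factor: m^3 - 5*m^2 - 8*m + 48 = (m - 4)*(m^2 - m - 12) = (m - 4)^2*(m + 3)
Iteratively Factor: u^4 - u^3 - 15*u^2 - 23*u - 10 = (u + 1)*(u^3 - 2*u^2 - 13*u - 10) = (u + 1)^2*(u^2 - 3*u - 10) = (u + 1)^2*(u + 2)*(u - 5)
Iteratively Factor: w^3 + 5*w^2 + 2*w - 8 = (w + 4)*(w^2 + w - 2) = (w + 2)*(w + 4)*(w - 1)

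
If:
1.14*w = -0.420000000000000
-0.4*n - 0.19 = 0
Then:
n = -0.48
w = -0.37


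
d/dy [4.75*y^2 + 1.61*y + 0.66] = 9.5*y + 1.61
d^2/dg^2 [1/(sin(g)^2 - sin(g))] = (-4 - 1/sin(g) + 4/sin(g)^2 - 2/sin(g)^3)/(sin(g) - 1)^2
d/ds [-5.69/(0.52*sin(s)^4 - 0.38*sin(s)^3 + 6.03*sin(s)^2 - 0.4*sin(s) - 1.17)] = (11.8352*sin(s)^3 - 6.4866*sin(s)^2 + 68.6214*sin(s) - 2.276)*cos(s)/(-0.52*sin(s)^4 + 0.38*sin(s)^3 - 6.03*sin(s)^2 + 0.4*sin(s) + 1.17)^2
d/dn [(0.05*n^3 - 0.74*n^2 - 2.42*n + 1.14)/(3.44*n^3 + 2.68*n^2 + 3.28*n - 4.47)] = (2.6796*n^4 + 16.9776*n^3 - 8.3769*n^2 + 0.505199999999999*n + 7.0782)/(11.8336*n^6 + 18.4384*n^5 + 29.7488*n^4 - 13.1728*n^3 - 13.2008*n^2 - 29.3232*n + 19.9809)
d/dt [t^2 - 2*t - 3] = 2*t - 2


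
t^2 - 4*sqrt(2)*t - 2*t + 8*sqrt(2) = (t - 2)*(t - 4*sqrt(2))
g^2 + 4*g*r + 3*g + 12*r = (g + 3)*(g + 4*r)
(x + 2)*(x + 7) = x^2 + 9*x + 14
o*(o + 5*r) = o^2 + 5*o*r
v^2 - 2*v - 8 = (v - 4)*(v + 2)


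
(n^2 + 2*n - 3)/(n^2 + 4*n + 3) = (n - 1)/(n + 1)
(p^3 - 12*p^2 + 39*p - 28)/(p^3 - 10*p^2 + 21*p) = (p^2 - 5*p + 4)/(p*(p - 3))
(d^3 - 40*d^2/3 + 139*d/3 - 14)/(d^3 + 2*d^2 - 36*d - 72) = (3*d^2 - 22*d + 7)/(3*(d^2 + 8*d + 12))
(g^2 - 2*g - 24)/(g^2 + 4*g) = (g - 6)/g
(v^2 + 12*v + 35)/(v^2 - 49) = (v + 5)/(v - 7)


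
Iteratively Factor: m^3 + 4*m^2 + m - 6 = (m + 2)*(m^2 + 2*m - 3) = (m - 1)*(m + 2)*(m + 3)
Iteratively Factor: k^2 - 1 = (k - 1)*(k + 1)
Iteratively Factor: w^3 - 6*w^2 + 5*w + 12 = (w + 1)*(w^2 - 7*w + 12) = (w - 3)*(w + 1)*(w - 4)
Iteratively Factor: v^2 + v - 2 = (v + 2)*(v - 1)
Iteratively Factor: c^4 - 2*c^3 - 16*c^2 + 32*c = (c - 2)*(c^3 - 16*c) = (c - 4)*(c - 2)*(c^2 + 4*c) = (c - 4)*(c - 2)*(c + 4)*(c)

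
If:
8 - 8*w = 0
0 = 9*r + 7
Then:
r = -7/9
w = 1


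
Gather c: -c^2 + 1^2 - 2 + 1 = -c^2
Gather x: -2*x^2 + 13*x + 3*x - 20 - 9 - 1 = -2*x^2 + 16*x - 30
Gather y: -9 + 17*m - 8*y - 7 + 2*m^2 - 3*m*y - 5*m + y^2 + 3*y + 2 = 2*m^2 + 12*m + y^2 + y*(-3*m - 5) - 14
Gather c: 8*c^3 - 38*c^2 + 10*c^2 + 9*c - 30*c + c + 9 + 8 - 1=8*c^3 - 28*c^2 - 20*c + 16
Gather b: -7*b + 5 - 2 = 3 - 7*b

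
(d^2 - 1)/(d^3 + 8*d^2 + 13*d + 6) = (d - 1)/(d^2 + 7*d + 6)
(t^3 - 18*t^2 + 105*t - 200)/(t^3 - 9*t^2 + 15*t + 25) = (t - 8)/(t + 1)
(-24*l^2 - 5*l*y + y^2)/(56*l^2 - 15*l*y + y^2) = (3*l + y)/(-7*l + y)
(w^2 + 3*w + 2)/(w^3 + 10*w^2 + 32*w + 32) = (w + 1)/(w^2 + 8*w + 16)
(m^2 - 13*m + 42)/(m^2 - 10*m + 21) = (m - 6)/(m - 3)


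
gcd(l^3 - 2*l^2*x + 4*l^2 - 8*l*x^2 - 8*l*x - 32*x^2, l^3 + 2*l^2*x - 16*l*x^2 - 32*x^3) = -l^2 + 2*l*x + 8*x^2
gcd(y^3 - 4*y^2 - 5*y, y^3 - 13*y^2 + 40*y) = y^2 - 5*y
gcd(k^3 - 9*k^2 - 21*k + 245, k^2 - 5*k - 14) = k - 7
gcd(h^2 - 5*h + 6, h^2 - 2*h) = h - 2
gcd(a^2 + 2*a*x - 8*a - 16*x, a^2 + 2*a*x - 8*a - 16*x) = a^2 + 2*a*x - 8*a - 16*x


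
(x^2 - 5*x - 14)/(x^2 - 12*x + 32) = (x^2 - 5*x - 14)/(x^2 - 12*x + 32)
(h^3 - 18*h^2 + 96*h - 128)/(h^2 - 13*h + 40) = (h^2 - 10*h + 16)/(h - 5)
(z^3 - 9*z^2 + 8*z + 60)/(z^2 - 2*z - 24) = (z^2 - 3*z - 10)/(z + 4)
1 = 1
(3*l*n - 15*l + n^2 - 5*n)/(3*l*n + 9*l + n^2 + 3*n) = (n - 5)/(n + 3)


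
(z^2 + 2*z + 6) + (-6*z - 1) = z^2 - 4*z + 5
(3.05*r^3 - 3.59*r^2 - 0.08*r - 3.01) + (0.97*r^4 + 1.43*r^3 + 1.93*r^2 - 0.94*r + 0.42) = 0.97*r^4 + 4.48*r^3 - 1.66*r^2 - 1.02*r - 2.59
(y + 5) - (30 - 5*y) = 6*y - 25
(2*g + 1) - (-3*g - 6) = 5*g + 7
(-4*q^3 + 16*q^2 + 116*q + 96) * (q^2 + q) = -4*q^5 + 12*q^4 + 132*q^3 + 212*q^2 + 96*q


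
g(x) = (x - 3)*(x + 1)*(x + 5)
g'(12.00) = 491.00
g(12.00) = 1989.00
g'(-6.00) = 59.00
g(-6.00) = -45.00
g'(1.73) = 6.36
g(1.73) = -23.33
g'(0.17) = -11.89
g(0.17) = -17.12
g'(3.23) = 37.68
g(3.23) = 8.01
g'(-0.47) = -15.16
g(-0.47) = -8.33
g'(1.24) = -0.95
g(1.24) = -24.60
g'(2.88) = 29.16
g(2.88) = -3.67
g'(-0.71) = -15.75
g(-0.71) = -4.62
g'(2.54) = 21.59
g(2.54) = -12.28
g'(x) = (x - 3)*(x + 1) + (x - 3)*(x + 5) + (x + 1)*(x + 5) = 3*x^2 + 6*x - 13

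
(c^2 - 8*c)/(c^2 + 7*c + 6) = c*(c - 8)/(c^2 + 7*c + 6)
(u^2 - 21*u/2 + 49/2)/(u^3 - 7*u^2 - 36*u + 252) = (u - 7/2)/(u^2 - 36)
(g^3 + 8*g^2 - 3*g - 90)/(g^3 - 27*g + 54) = (g + 5)/(g - 3)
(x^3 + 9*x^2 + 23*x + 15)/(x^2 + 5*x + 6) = (x^2 + 6*x + 5)/(x + 2)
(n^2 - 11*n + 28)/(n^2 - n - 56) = (-n^2 + 11*n - 28)/(-n^2 + n + 56)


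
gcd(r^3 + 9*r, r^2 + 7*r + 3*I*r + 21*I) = r + 3*I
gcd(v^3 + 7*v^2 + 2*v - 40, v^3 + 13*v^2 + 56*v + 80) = v^2 + 9*v + 20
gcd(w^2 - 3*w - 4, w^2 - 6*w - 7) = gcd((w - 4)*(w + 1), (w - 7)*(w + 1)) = w + 1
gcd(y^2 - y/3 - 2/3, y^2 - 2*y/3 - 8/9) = y + 2/3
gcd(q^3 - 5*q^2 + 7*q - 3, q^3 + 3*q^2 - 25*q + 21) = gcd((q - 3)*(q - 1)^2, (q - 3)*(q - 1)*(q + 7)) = q^2 - 4*q + 3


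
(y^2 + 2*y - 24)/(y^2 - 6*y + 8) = (y + 6)/(y - 2)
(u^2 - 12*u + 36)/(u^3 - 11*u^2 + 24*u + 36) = 1/(u + 1)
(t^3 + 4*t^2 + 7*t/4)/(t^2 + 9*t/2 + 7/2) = t*(2*t + 1)/(2*(t + 1))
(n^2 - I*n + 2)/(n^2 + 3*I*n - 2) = (n - 2*I)/(n + 2*I)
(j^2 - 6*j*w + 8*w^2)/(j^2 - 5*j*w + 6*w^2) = (-j + 4*w)/(-j + 3*w)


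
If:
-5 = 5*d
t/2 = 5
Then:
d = -1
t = 10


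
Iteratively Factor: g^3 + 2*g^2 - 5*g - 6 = (g + 3)*(g^2 - g - 2) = (g - 2)*(g + 3)*(g + 1)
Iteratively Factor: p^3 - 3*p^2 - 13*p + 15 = (p - 1)*(p^2 - 2*p - 15) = (p - 1)*(p + 3)*(p - 5)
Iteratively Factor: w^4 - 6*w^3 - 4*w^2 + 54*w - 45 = (w + 3)*(w^3 - 9*w^2 + 23*w - 15) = (w - 3)*(w + 3)*(w^2 - 6*w + 5) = (w - 5)*(w - 3)*(w + 3)*(w - 1)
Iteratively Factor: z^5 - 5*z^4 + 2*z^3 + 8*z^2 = (z + 1)*(z^4 - 6*z^3 + 8*z^2) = (z - 2)*(z + 1)*(z^3 - 4*z^2) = (z - 4)*(z - 2)*(z + 1)*(z^2) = z*(z - 4)*(z - 2)*(z + 1)*(z)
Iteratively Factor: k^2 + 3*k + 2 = (k + 2)*(k + 1)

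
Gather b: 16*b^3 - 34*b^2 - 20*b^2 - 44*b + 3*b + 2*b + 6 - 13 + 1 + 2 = 16*b^3 - 54*b^2 - 39*b - 4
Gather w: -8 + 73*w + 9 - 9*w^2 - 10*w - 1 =-9*w^2 + 63*w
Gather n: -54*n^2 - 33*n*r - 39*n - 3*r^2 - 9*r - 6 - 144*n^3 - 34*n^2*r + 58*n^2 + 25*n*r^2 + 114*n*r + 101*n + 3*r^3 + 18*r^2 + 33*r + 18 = -144*n^3 + n^2*(4 - 34*r) + n*(25*r^2 + 81*r + 62) + 3*r^3 + 15*r^2 + 24*r + 12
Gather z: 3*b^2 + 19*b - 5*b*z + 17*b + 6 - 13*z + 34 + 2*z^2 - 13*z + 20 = 3*b^2 + 36*b + 2*z^2 + z*(-5*b - 26) + 60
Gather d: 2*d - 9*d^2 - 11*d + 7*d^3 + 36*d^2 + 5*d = 7*d^3 + 27*d^2 - 4*d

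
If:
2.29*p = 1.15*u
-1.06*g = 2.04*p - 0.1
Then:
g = 0.0943396226415094 - 0.966466177803411*u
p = 0.502183406113537*u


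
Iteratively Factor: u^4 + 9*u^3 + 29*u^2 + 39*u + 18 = (u + 3)*(u^3 + 6*u^2 + 11*u + 6) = (u + 1)*(u + 3)*(u^2 + 5*u + 6) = (u + 1)*(u + 2)*(u + 3)*(u + 3)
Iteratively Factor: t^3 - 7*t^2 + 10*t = (t)*(t^2 - 7*t + 10) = t*(t - 5)*(t - 2)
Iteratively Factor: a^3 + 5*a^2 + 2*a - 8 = (a + 2)*(a^2 + 3*a - 4) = (a + 2)*(a + 4)*(a - 1)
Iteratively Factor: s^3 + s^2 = (s)*(s^2 + s) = s^2*(s + 1)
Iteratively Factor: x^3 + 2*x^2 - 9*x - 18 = (x + 3)*(x^2 - x - 6) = (x - 3)*(x + 3)*(x + 2)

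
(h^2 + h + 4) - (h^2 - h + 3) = 2*h + 1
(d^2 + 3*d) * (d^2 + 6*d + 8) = d^4 + 9*d^3 + 26*d^2 + 24*d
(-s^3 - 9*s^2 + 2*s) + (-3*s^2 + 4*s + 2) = -s^3 - 12*s^2 + 6*s + 2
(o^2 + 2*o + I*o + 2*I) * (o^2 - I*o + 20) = o^4 + 2*o^3 + 21*o^2 + 42*o + 20*I*o + 40*I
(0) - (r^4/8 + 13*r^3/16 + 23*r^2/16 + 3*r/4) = -r^4/8 - 13*r^3/16 - 23*r^2/16 - 3*r/4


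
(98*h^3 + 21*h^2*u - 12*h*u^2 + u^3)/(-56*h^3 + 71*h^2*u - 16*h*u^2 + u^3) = (-14*h^2 - 5*h*u + u^2)/(8*h^2 - 9*h*u + u^2)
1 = 1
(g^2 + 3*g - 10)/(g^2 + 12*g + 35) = (g - 2)/(g + 7)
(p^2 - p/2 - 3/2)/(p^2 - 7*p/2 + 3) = (p + 1)/(p - 2)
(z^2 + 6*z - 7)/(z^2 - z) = (z + 7)/z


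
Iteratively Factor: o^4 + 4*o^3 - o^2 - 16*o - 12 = (o - 2)*(o^3 + 6*o^2 + 11*o + 6) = (o - 2)*(o + 1)*(o^2 + 5*o + 6) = (o - 2)*(o + 1)*(o + 3)*(o + 2)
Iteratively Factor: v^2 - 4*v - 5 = (v + 1)*(v - 5)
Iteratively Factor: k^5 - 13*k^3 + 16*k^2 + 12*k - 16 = (k - 1)*(k^4 + k^3 - 12*k^2 + 4*k + 16) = (k - 1)*(k + 1)*(k^3 - 12*k + 16) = (k - 2)*(k - 1)*(k + 1)*(k^2 + 2*k - 8) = (k - 2)*(k - 1)*(k + 1)*(k + 4)*(k - 2)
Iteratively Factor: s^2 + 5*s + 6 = (s + 3)*(s + 2)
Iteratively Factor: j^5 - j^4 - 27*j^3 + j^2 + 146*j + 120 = (j + 1)*(j^4 - 2*j^3 - 25*j^2 + 26*j + 120) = (j + 1)*(j + 2)*(j^3 - 4*j^2 - 17*j + 60) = (j + 1)*(j + 2)*(j + 4)*(j^2 - 8*j + 15) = (j - 3)*(j + 1)*(j + 2)*(j + 4)*(j - 5)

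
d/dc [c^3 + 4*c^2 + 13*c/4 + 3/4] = 3*c^2 + 8*c + 13/4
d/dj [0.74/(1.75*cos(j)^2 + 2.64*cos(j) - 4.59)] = (2.59*cos(j) + 1.9536)*sin(j)/(1.75*cos(j)^2 + 2.64*cos(j) - 4.59)^2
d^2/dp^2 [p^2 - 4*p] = 2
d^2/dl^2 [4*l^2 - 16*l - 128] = 8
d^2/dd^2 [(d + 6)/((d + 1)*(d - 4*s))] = 2*((d + 1)^2*(d + 6) - (d + 1)^2*(d - 4*s) + (d + 1)*(d + 6)*(d - 4*s) - (d + 1)*(d - 4*s)^2 + (d + 6)*(d - 4*s)^2)/((d + 1)^3*(d - 4*s)^3)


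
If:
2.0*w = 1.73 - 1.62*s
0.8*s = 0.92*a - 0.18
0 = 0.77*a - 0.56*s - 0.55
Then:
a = 3.37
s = 3.64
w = -2.09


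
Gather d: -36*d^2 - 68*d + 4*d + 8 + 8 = -36*d^2 - 64*d + 16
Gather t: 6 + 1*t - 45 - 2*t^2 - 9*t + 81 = -2*t^2 - 8*t + 42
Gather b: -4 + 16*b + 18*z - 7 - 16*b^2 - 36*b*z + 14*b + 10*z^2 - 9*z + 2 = -16*b^2 + b*(30 - 36*z) + 10*z^2 + 9*z - 9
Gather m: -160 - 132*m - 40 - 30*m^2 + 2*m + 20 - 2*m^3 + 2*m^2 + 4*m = -2*m^3 - 28*m^2 - 126*m - 180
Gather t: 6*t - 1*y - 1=6*t - y - 1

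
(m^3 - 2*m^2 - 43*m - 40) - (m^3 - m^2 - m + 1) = -m^2 - 42*m - 41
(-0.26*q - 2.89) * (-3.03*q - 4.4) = 0.7878*q^2 + 9.9007*q + 12.716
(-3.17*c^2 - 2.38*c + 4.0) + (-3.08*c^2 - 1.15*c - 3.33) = -6.25*c^2 - 3.53*c + 0.67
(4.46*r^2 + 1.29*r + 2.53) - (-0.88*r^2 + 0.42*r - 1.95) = 5.34*r^2 + 0.87*r + 4.48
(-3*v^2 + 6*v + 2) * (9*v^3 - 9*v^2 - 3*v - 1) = -27*v^5 + 81*v^4 - 27*v^3 - 33*v^2 - 12*v - 2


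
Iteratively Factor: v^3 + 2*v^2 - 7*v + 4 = (v - 1)*(v^2 + 3*v - 4) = (v - 1)*(v + 4)*(v - 1)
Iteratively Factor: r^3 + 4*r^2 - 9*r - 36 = (r + 3)*(r^2 + r - 12) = (r - 3)*(r + 3)*(r + 4)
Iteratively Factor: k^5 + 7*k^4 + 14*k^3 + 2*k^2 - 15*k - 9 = (k + 1)*(k^4 + 6*k^3 + 8*k^2 - 6*k - 9) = (k + 1)^2*(k^3 + 5*k^2 + 3*k - 9) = (k + 1)^2*(k + 3)*(k^2 + 2*k - 3) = (k + 1)^2*(k + 3)^2*(k - 1)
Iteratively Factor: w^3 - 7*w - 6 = (w - 3)*(w^2 + 3*w + 2) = (w - 3)*(w + 1)*(w + 2)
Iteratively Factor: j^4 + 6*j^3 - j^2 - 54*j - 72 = (j + 2)*(j^3 + 4*j^2 - 9*j - 36) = (j - 3)*(j + 2)*(j^2 + 7*j + 12) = (j - 3)*(j + 2)*(j + 4)*(j + 3)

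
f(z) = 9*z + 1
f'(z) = 9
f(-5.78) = -51.02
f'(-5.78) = 9.00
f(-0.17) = -0.53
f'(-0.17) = 9.00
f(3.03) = 28.27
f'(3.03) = 9.00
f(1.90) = 18.10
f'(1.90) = 9.00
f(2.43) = 22.87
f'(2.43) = 9.00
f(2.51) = 23.59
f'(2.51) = 9.00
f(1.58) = 15.22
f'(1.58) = 9.00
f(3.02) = 28.18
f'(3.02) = 9.00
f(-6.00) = -53.00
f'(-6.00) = 9.00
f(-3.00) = -26.00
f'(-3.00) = 9.00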